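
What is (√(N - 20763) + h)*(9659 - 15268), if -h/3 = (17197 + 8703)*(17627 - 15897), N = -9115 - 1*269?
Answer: 753967389000 - 5609*I*√30147 ≈ 7.5397e+11 - 9.7389e+5*I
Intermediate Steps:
N = -9384 (N = -9115 - 269 = -9384)
h = -134421000 (h = -3*(17197 + 8703)*(17627 - 15897) = -77700*1730 = -3*44807000 = -134421000)
(√(N - 20763) + h)*(9659 - 15268) = (√(-9384 - 20763) - 134421000)*(9659 - 15268) = (√(-30147) - 134421000)*(-5609) = (I*√30147 - 134421000)*(-5609) = (-134421000 + I*√30147)*(-5609) = 753967389000 - 5609*I*√30147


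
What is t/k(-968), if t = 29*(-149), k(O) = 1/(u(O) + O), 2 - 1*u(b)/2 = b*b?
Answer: 8101926852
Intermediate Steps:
u(b) = 4 - 2*b² (u(b) = 4 - 2*b*b = 4 - 2*b²)
k(O) = 1/(4 + O - 2*O²) (k(O) = 1/((4 - 2*O²) + O) = 1/(4 + O - 2*O²))
t = -4321
t/k(-968) = -4321/(1/(4 - 968 - 2*(-968)²)) = -4321/(1/(4 - 968 - 2*937024)) = -4321/(1/(4 - 968 - 1874048)) = -4321/(1/(-1875012)) = -4321/(-1/1875012) = -4321*(-1875012) = 8101926852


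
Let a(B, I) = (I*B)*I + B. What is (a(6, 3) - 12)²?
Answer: 2304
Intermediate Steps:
a(B, I) = B + B*I² (a(B, I) = (B*I)*I + B = B*I² + B = B + B*I²)
(a(6, 3) - 12)² = (6*(1 + 3²) - 12)² = (6*(1 + 9) - 12)² = (6*10 - 12)² = (60 - 12)² = 48² = 2304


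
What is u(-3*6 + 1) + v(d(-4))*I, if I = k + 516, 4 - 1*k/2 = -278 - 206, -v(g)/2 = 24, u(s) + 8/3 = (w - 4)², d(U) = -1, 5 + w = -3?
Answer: -214424/3 ≈ -71475.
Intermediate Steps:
w = -8 (w = -5 - 3 = -8)
u(s) = 424/3 (u(s) = -8/3 + (-8 - 4)² = -8/3 + (-12)² = -8/3 + 144 = 424/3)
v(g) = -48 (v(g) = -2*24 = -48)
k = 976 (k = 8 - 2*(-278 - 206) = 8 - 2*(-484) = 8 + 968 = 976)
I = 1492 (I = 976 + 516 = 1492)
u(-3*6 + 1) + v(d(-4))*I = 424/3 - 48*1492 = 424/3 - 71616 = -214424/3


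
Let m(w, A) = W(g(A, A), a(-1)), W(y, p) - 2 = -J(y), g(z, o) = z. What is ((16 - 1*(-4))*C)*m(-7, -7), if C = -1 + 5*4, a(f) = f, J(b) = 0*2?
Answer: 760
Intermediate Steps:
J(b) = 0
W(y, p) = 2 (W(y, p) = 2 - 1*0 = 2 + 0 = 2)
m(w, A) = 2
C = 19 (C = -1 + 20 = 19)
((16 - 1*(-4))*C)*m(-7, -7) = ((16 - 1*(-4))*19)*2 = ((16 + 4)*19)*2 = (20*19)*2 = 380*2 = 760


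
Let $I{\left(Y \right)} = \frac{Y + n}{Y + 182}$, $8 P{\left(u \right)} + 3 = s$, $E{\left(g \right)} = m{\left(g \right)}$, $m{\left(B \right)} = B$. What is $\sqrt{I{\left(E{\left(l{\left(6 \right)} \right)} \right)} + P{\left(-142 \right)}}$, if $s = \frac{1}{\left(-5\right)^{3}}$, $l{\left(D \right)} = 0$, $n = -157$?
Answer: $\frac{3 i \sqrt{2849210}}{4550} \approx 1.1129 i$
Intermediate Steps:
$E{\left(g \right)} = g$
$s = - \frac{1}{125}$ ($s = \frac{1}{-125} = - \frac{1}{125} \approx -0.008$)
$P{\left(u \right)} = - \frac{47}{125}$ ($P{\left(u \right)} = - \frac{3}{8} + \frac{1}{8} \left(- \frac{1}{125}\right) = - \frac{3}{8} - \frac{1}{1000} = - \frac{47}{125}$)
$I{\left(Y \right)} = \frac{-157 + Y}{182 + Y}$ ($I{\left(Y \right)} = \frac{Y - 157}{Y + 182} = \frac{-157 + Y}{182 + Y}$)
$\sqrt{I{\left(E{\left(l{\left(6 \right)} \right)} \right)} + P{\left(-142 \right)}} = \sqrt{\frac{-157 + 0}{182 + 0} - \frac{47}{125}} = \sqrt{\frac{1}{182} \left(-157\right) - \frac{47}{125}} = \sqrt{- \frac{157}{182} - \frac{47}{125}} = \sqrt{- \frac{28179}{22750}} = \frac{3 i \sqrt{2849210}}{4550}$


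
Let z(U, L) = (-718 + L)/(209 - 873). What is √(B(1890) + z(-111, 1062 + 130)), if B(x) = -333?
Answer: I*√9195819/166 ≈ 18.268*I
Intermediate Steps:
z(U, L) = 359/332 - L/664 (z(U, L) = (-718 + L)/(-664) = (-718 + L)*(-1/664) = 359/332 - L/664)
√(B(1890) + z(-111, 1062 + 130)) = √(-333 + (359/332 - (1062 + 130)/664)) = √(-333 + (359/332 - 1/664*1192)) = √(-333 + (359/332 - 149/83)) = √(-333 - 237/332) = √(-110793/332) = I*√9195819/166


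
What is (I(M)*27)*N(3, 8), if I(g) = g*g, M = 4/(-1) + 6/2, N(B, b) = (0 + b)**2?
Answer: 1728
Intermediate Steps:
N(B, b) = b**2
M = -1 (M = 4*(-1) + 6*(1/2) = -4 + 3 = -1)
I(g) = g**2
(I(M)*27)*N(3, 8) = ((-1)**2*27)*8**2 = (1*27)*64 = 27*64 = 1728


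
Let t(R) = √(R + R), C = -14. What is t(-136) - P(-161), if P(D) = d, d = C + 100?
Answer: -86 + 4*I*√17 ≈ -86.0 + 16.492*I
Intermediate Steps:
d = 86 (d = -14 + 100 = 86)
t(R) = √2*√R (t(R) = √(2*R) = √2*√R)
P(D) = 86
t(-136) - P(-161) = √2*√(-136) - 1*86 = √2*(2*I*√34) - 86 = 4*I*√17 - 86 = -86 + 4*I*√17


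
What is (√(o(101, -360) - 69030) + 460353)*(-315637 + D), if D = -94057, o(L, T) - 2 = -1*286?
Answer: -188603861982 - 409694*I*√69314 ≈ -1.886e+11 - 1.0786e+8*I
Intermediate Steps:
o(L, T) = -284 (o(L, T) = 2 - 1*286 = 2 - 286 = -284)
(√(o(101, -360) - 69030) + 460353)*(-315637 + D) = (√(-284 - 69030) + 460353)*(-315637 - 94057) = (√(-69314) + 460353)*(-409694) = (I*√69314 + 460353)*(-409694) = (460353 + I*√69314)*(-409694) = -188603861982 - 409694*I*√69314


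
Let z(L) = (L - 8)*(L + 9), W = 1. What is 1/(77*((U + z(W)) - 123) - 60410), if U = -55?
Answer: -1/79506 ≈ -1.2578e-5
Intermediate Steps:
z(L) = (-8 + L)*(9 + L)
1/(77*((U + z(W)) - 123) - 60410) = 1/(77*((-55 + (-72 + 1 + 1**2)) - 123) - 60410) = 1/(77*((-55 + (-72 + 1 + 1)) - 123) - 60410) = 1/(77*((-55 - 70) - 123) - 60410) = 1/(77*(-125 - 123) - 60410) = 1/(77*(-248) - 60410) = 1/(-19096 - 60410) = 1/(-79506) = -1/79506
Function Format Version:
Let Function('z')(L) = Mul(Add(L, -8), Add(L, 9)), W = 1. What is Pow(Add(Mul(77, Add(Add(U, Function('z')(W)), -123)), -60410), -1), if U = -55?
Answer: Rational(-1, 79506) ≈ -1.2578e-5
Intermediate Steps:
Function('z')(L) = Mul(Add(-8, L), Add(9, L))
Pow(Add(Mul(77, Add(Add(U, Function('z')(W)), -123)), -60410), -1) = Pow(Add(Mul(77, Add(Add(-55, Add(-72, 1, Pow(1, 2))), -123)), -60410), -1) = Pow(Add(Mul(77, Add(Add(-55, Add(-72, 1, 1)), -123)), -60410), -1) = Pow(Add(Mul(77, Add(Add(-55, -70), -123)), -60410), -1) = Pow(Add(Mul(77, Add(-125, -123)), -60410), -1) = Pow(Add(Mul(77, -248), -60410), -1) = Pow(Add(-19096, -60410), -1) = Pow(-79506, -1) = Rational(-1, 79506)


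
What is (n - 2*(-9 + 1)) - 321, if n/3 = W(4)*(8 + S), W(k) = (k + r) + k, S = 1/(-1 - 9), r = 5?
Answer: 31/10 ≈ 3.1000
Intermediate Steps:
S = -⅒ (S = 1/(-10) = -⅒ ≈ -0.10000)
W(k) = 5 + 2*k (W(k) = (k + 5) + k = (5 + k) + k = 5 + 2*k)
n = 3081/10 (n = 3*((5 + 2*4)*(8 - ⅒)) = 3*((5 + 8)*(79/10)) = 3*(13*(79/10)) = 3*(1027/10) = 3081/10 ≈ 308.10)
(n - 2*(-9 + 1)) - 321 = (3081/10 - 2*(-9 + 1)) - 321 = (3081/10 - 2*(-8)) - 321 = (3081/10 + 16) - 321 = 3241/10 - 321 = 31/10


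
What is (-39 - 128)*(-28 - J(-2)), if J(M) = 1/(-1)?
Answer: 4509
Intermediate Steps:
J(M) = -1
(-39 - 128)*(-28 - J(-2)) = (-39 - 128)*(-28 - 1*(-1)) = -167*(-28 + 1) = -167*(-27) = 4509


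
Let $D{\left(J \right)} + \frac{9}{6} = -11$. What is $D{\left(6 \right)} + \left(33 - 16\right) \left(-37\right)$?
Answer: $- \frac{1283}{2} \approx -641.5$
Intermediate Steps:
$D{\left(J \right)} = - \frac{25}{2}$ ($D{\left(J \right)} = - \frac{3}{2} - 11 = - \frac{25}{2}$)
$D{\left(6 \right)} + \left(33 - 16\right) \left(-37\right) = - \frac{25}{2} + \left(33 - 16\right) \left(-37\right) = - \frac{25}{2} + 17 \left(-37\right) = - \frac{25}{2} - 629 = - \frac{1283}{2}$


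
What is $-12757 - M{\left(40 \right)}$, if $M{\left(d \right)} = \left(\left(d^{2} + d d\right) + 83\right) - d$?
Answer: $-16000$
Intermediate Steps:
$M{\left(d \right)} = 83 - d + 2 d^{2}$ ($M{\left(d \right)} = \left(\left(d^{2} + d^{2}\right) + 83\right) - d = \left(2 d^{2} + 83\right) - d = \left(83 + 2 d^{2}\right) - d = 83 - d + 2 d^{2}$)
$-12757 - M{\left(40 \right)} = -12757 - \left(83 - 40 + 2 \cdot 40^{2}\right) = -12757 - \left(83 - 40 + 2 \cdot 1600\right) = -12757 - \left(83 - 40 + 3200\right) = -12757 - 3243 = -16000$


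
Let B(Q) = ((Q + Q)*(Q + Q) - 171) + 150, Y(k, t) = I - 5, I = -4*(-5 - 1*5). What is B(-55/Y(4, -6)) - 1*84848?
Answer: -4158097/49 ≈ -84859.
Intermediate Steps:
I = 40 (I = -4*(-5 - 5) = -4*(-10) = 40)
Y(k, t) = 35 (Y(k, t) = 40 - 5 = 35)
B(Q) = -21 + 4*Q² (B(Q) = ((2*Q)*(2*Q) - 171) + 150 = (4*Q² - 171) + 150 = (-171 + 4*Q²) + 150 = -21 + 4*Q²)
B(-55/Y(4, -6)) - 1*84848 = (-21 + 4*(-55/35)²) - 1*84848 = (-21 + 4*(-55*1/35)²) - 84848 = (-21 + 4*(-11/7)²) - 84848 = (-21 + 4*(121/49)) - 84848 = (-21 + 484/49) - 84848 = -545/49 - 84848 = -4158097/49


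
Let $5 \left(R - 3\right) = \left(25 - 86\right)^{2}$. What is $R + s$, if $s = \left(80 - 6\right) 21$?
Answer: $\frac{11506}{5} \approx 2301.2$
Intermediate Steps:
$s = 1554$ ($s = 74 \cdot 21 = 1554$)
$R = \frac{3736}{5}$ ($R = 3 + \frac{\left(25 - 86\right)^{2}}{5} = 3 + \frac{\left(-61\right)^{2}}{5} = 3 + \frac{1}{5} \cdot 3721 = 3 + \frac{3721}{5} = \frac{3736}{5} \approx 747.2$)
$R + s = \frac{3736}{5} + 1554 = \frac{11506}{5}$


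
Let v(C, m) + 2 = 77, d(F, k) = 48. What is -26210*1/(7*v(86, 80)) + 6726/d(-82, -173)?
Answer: 75769/840 ≈ 90.201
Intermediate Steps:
v(C, m) = 75 (v(C, m) = -2 + 77 = 75)
-26210*1/(7*v(86, 80)) + 6726/d(-82, -173) = -26210/(75*7) + 6726/48 = -26210/525 + 6726*(1/48) = -26210*1/525 + 1121/8 = -5242/105 + 1121/8 = 75769/840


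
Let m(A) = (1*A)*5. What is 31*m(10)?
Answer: 1550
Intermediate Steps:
m(A) = 5*A (m(A) = A*5 = 5*A)
31*m(10) = 31*(5*10) = 31*50 = 1550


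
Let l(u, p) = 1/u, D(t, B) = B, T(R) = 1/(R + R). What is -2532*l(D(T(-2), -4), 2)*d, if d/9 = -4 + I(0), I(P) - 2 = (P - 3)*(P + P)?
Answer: -11394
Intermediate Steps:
T(R) = 1/(2*R)
I(P) = 2 + 2*P*(-3 + P) (I(P) = 2 + (P - 3)*(P + P) = 2 + (-3 + P)*(2*P) = 2 + 2*P*(-3 + P))
d = -18 (d = 9*(-4 + (2 - 6*0 + 2*0**2)) = 9*(-4 + (2 + 0 + 2*0)) = 9*(-4 + (2 + 0 + 0)) = 9*(-4 + 2) = 9*(-2) = -18)
-2532*l(D(T(-2), -4), 2)*d = -2532*(-18)/(-4) = -(-633)*(-18) = -2532*9/2 = -11394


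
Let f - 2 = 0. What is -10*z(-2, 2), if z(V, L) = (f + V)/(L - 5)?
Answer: 0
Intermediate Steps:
f = 2 (f = 2 + 0 = 2)
z(V, L) = (2 + V)/(-5 + L) (z(V, L) = (2 + V)/(L - 5) = (2 + V)/(-5 + L))
-10*z(-2, 2) = -10*(2 - 2)/(-5 + 2) = -10*0/(-3) = -(-10)*0/3 = -10*0 = 0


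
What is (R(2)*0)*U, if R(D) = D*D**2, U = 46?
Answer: 0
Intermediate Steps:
R(D) = D**3
(R(2)*0)*U = (2**3*0)*46 = (8*0)*46 = 0*46 = 0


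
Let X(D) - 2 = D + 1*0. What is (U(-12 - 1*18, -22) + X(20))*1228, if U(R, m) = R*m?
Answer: 837496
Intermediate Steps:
X(D) = 2 + D (X(D) = 2 + (D + 1*0) = 2 + (D + 0) = 2 + D)
(U(-12 - 1*18, -22) + X(20))*1228 = ((-12 - 1*18)*(-22) + (2 + 20))*1228 = ((-12 - 18)*(-22) + 22)*1228 = (-30*(-22) + 22)*1228 = (660 + 22)*1228 = 682*1228 = 837496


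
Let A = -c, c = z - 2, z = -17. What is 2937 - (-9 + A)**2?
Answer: 2837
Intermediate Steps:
c = -19 (c = -17 - 2 = -19)
A = 19 (A = -1*(-19) = 19)
2937 - (-9 + A)**2 = 2937 - (-9 + 19)**2 = 2937 - 1*10**2 = 2937 - 1*100 = 2937 - 100 = 2837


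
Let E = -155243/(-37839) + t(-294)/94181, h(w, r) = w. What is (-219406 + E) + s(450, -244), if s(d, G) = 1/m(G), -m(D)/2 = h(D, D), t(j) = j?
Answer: -381560272954554397/1739092851192 ≈ -2.1940e+5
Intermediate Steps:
m(D) = -2*D
s(d, G) = -1/(2*G) (s(d, G) = 1/(-2*G) = -1/(2*G))
E = 14609816317/3563714859 (E = -155243/(-37839) - 294/94181 = -155243*(-1/37839) - 294*1/94181 = 155243/37839 - 294/94181 = 14609816317/3563714859 ≈ 4.0996)
(-219406 + E) + s(450, -244) = (-219406 + 14609816317/3563714859) - 1/2/(-244) = -781885812537437/3563714859 - 1/2*(-1/244) = -781885812537437/3563714859 + 1/488 = -381560272954554397/1739092851192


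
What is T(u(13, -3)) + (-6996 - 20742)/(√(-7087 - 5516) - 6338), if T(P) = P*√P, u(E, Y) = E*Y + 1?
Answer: 175803444/40182847 - 38*I*√38 + 27738*I*√12603/40182847 ≈ 4.3751 - 234.17*I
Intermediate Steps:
u(E, Y) = 1 + E*Y
T(P) = P^(3/2)
T(u(13, -3)) + (-6996 - 20742)/(√(-7087 - 5516) - 6338) = (1 + 13*(-3))^(3/2) + (-6996 - 20742)/(√(-7087 - 5516) - 6338) = (1 - 39)^(3/2) - 27738/(√(-12603) - 6338) = (-38)^(3/2) - 27738/(I*√12603 - 6338) = -38*I*√38 - 27738/(-6338 + I*√12603) = -27738/(-6338 + I*√12603) - 38*I*√38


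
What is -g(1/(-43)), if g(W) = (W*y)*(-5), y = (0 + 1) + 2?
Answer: -15/43 ≈ -0.34884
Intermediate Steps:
y = 3 (y = 1 + 2 = 3)
g(W) = -15*W (g(W) = (W*3)*(-5) = (3*W)*(-5) = -15*W)
-g(1/(-43)) = -(-15)/(-43) = -(-15)*(-1)/43 = -1*15/43 = -15/43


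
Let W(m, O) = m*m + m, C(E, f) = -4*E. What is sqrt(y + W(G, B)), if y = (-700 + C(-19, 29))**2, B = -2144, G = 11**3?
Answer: 6*sqrt(60063) ≈ 1470.5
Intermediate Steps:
G = 1331
y = 389376 (y = (-700 - 4*(-19))**2 = (-700 + 76)**2 = (-624)**2 = 389376)
W(m, O) = m + m**2 (W(m, O) = m**2 + m = m + m**2)
sqrt(y + W(G, B)) = sqrt(389376 + 1331*(1 + 1331)) = sqrt(389376 + 1331*1332) = sqrt(389376 + 1772892) = sqrt(2162268) = 6*sqrt(60063)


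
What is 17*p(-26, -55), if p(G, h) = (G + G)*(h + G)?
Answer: 71604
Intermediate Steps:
p(G, h) = 2*G*(G + h) (p(G, h) = (2*G)*(G + h) = 2*G*(G + h))
17*p(-26, -55) = 17*(2*(-26)*(-26 - 55)) = 17*(2*(-26)*(-81)) = 17*4212 = 71604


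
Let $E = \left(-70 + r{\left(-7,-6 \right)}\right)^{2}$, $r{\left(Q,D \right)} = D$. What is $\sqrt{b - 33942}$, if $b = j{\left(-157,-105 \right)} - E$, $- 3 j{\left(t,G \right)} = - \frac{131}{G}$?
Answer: $\frac{i \sqrt{437895535}}{105} \approx 199.29 i$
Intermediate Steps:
$j{\left(t,G \right)} = \frac{131}{3 G}$ ($j{\left(t,G \right)} = - \frac{\left(-131\right) \frac{1}{G}}{3} = \frac{131}{3 G}$)
$E = 5776$ ($E = \left(-70 - 6\right)^{2} = \left(-76\right)^{2} = 5776$)
$b = - \frac{1819571}{315}$ ($b = \frac{131}{3 \left(-105\right)} - 5776 = \frac{131}{3} \left(- \frac{1}{105}\right) - 5776 = - \frac{131}{315} - 5776 = - \frac{1819571}{315} \approx -5776.4$)
$\sqrt{b - 33942} = \sqrt{- \frac{1819571}{315} - 33942} = \sqrt{- \frac{12511301}{315}} = \frac{i \sqrt{437895535}}{105}$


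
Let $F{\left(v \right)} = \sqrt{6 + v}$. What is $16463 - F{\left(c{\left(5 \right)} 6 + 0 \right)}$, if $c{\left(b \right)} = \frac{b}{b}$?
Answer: $16463 - 2 \sqrt{3} \approx 16460.0$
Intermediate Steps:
$c{\left(b \right)} = 1$
$16463 - F{\left(c{\left(5 \right)} 6 + 0 \right)} = 16463 - \sqrt{6 + \left(1 \cdot 6 + 0\right)} = 16463 - \sqrt{6 + \left(6 + 0\right)} = 16463 - \sqrt{6 + 6} = 16463 - \sqrt{12} = 16463 - 2 \sqrt{3}$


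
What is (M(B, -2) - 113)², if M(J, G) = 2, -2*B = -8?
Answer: 12321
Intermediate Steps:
B = 4 (B = -½*(-8) = 4)
(M(B, -2) - 113)² = (2 - 113)² = (-111)² = 12321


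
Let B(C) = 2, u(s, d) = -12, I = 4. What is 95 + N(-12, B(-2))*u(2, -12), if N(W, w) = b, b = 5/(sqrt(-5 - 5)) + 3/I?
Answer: 86 + 6*I*sqrt(10) ≈ 86.0 + 18.974*I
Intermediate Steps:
b = 3/4 - I*sqrt(10)/2 (b = 5/(sqrt(-5 - 5)) + 3/4 = 5/(sqrt(-10)) + 3*(1/4) = 5/((I*sqrt(10))) + 3/4 = 5*(-I*sqrt(10)/10) + 3/4 = -I*sqrt(10)/2 + 3/4 = 3/4 - I*sqrt(10)/2 ≈ 0.75 - 1.5811*I)
N(W, w) = 3/4 - I*sqrt(10)/2
95 + N(-12, B(-2))*u(2, -12) = 95 + (3/4 - I*sqrt(10)/2)*(-12) = 95 + (-9 + 6*I*sqrt(10)) = 86 + 6*I*sqrt(10)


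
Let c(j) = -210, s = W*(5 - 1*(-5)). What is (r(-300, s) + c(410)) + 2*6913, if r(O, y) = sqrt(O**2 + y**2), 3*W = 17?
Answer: 13616 + 10*sqrt(8389)/3 ≈ 13921.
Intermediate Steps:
W = 17/3 (W = (1/3)*17 = 17/3 ≈ 5.6667)
s = 170/3 (s = 17*(5 - 1*(-5))/3 = 17*(5 + 5)/3 = (17/3)*10 = 170/3 ≈ 56.667)
(r(-300, s) + c(410)) + 2*6913 = (sqrt((-300)**2 + (170/3)**2) - 210) + 2*6913 = (sqrt(90000 + 28900/9) - 210) + 13826 = (sqrt(838900/9) - 210) + 13826 = (10*sqrt(8389)/3 - 210) + 13826 = (-210 + 10*sqrt(8389)/3) + 13826 = 13616 + 10*sqrt(8389)/3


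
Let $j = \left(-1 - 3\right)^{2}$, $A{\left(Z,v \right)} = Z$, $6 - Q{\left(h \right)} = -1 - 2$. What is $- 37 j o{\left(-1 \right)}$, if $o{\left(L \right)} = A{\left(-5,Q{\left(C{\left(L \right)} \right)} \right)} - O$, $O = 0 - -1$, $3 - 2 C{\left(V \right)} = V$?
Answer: $3552$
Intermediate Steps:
$C{\left(V \right)} = \frac{3}{2} - \frac{V}{2}$
$Q{\left(h \right)} = 9$ ($Q{\left(h \right)} = 6 - \left(-1 - 2\right) = 6 - -3 = 6 + 3 = 9$)
$j = 16$ ($j = \left(-4\right)^{2} = 16$)
$O = 1$ ($O = 0 + 1 = 1$)
$o{\left(L \right)} = -6$ ($o{\left(L \right)} = -5 - 1 = -6$)
$- 37 j o{\left(-1 \right)} = \left(-37\right) 16 \left(-6\right) = \left(-592\right) \left(-6\right) = 3552$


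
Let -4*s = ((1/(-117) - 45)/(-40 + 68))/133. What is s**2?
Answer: 6932689/759365845056 ≈ 9.1296e-6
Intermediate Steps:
s = 2633/871416 (s = -(1/(-117) - 45)/(-40 + 68)/(4*133) = -(-1/117 - 45)/28/(4*133) = -(-5266/117*1/28)/(4*133) = -(-2633)/(6552*133) = -1/4*(-2633/217854) = 2633/871416 ≈ 0.0030215)
s**2 = (2633/871416)**2 = 6932689/759365845056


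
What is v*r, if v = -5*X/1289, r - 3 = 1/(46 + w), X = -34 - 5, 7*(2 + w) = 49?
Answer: 10010/21913 ≈ 0.45681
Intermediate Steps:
w = 5 (w = -2 + (⅐)*49 = -2 + 7 = 5)
X = -39
r = 154/51 (r = 3 + 1/(46 + 5) = 3 + 1/51 = 154/51 ≈ 3.0196)
v = 195/1289 (v = -5*(-39)/1289 = 195*(1/1289) = 195/1289 ≈ 0.15128)
v*r = (195/1289)*(154/51) = 10010/21913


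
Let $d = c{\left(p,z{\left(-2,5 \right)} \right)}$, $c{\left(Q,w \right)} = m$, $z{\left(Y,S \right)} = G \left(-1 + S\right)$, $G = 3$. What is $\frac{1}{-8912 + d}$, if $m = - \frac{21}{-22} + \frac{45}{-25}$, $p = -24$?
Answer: $- \frac{110}{980413} \approx -0.0001122$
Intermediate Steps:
$m = - \frac{93}{110}$ ($m = \left(-21\right) \left(- \frac{1}{22}\right) + 45 \left(- \frac{1}{25}\right) = \frac{21}{22} - \frac{9}{5} = - \frac{93}{110} \approx -0.84545$)
$z{\left(Y,S \right)} = -3 + 3 S$ ($z{\left(Y,S \right)} = 3 \left(-1 + S\right) = -3 + 3 S$)
$c{\left(Q,w \right)} = - \frac{93}{110}$
$d = - \frac{93}{110} \approx -0.84545$
$\frac{1}{-8912 + d} = \frac{1}{-8912 - \frac{93}{110}} = \frac{1}{- \frac{980413}{110}} = - \frac{110}{980413}$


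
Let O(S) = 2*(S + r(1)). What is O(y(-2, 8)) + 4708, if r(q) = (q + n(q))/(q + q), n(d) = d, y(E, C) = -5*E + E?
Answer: 4726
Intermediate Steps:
y(E, C) = -4*E
r(q) = 1 (r(q) = (q + q)/(q + q) = (2*q)/((2*q)) = (2*q)*(1/(2*q)) = 1)
O(S) = 2 + 2*S (O(S) = 2*(S + 1) = 2*(1 + S) = 2 + 2*S)
O(y(-2, 8)) + 4708 = (2 + 2*(-4*(-2))) + 4708 = (2 + 2*8) + 4708 = (2 + 16) + 4708 = 18 + 4708 = 4726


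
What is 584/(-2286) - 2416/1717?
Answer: -3262852/1962531 ≈ -1.6626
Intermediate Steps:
584/(-2286) - 2416/1717 = 584*(-1/2286) - 2416*1/1717 = -292/1143 - 2416/1717 = -3262852/1962531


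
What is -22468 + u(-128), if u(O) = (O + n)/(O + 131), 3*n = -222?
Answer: -67606/3 ≈ -22535.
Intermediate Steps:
n = -74 (n = (⅓)*(-222) = -74)
u(O) = (-74 + O)/(131 + O) (u(O) = (O - 74)/(O + 131) = (-74 + O)/(131 + O))
-22468 + u(-128) = -22468 + (-74 - 128)/(131 - 128) = -22468 - 202/3 = -67606/3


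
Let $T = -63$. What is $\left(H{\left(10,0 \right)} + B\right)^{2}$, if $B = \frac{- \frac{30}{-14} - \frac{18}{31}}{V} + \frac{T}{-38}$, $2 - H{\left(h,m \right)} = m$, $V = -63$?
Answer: $\frac{395803298641}{29986463556} \approx 13.199$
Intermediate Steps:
$H{\left(h,m \right)} = 2 - m$
$B = \frac{282797}{173166}$ ($B = \frac{- \frac{30}{-14} - \frac{18}{31}}{-63} - \frac{63}{-38} = \left(\left(-30\right) \left(- \frac{1}{14}\right) - \frac{18}{31}\right) \left(- \frac{1}{63}\right) - - \frac{63}{38} = \left(\frac{15}{7} - \frac{18}{31}\right) \left(- \frac{1}{63}\right) + \frac{63}{38} = \frac{339}{217} \left(- \frac{1}{63}\right) + \frac{63}{38} = - \frac{113}{4557} + \frac{63}{38} = \frac{282797}{173166} \approx 1.6331$)
$\left(H{\left(10,0 \right)} + B\right)^{2} = \left(\left(2 - 0\right) + \frac{282797}{173166}\right)^{2} = \left(\left(2 + 0\right) + \frac{282797}{173166}\right)^{2} = \left(2 + \frac{282797}{173166}\right)^{2} = \left(\frac{629129}{173166}\right)^{2} = \frac{395803298641}{29986463556}$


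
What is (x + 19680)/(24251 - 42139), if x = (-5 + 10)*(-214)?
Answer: -9305/8944 ≈ -1.0404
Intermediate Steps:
x = -1070 (x = 5*(-214) = -1070)
(x + 19680)/(24251 - 42139) = (-1070 + 19680)/(24251 - 42139) = 18610/(-17888) = 18610*(-1/17888) = -9305/8944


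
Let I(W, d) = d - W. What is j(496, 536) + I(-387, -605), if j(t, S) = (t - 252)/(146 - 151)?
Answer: -1334/5 ≈ -266.80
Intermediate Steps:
j(t, S) = 252/5 - t/5 (j(t, S) = (-252 + t)/(-5) = (-252 + t)*(-⅕) = 252/5 - t/5)
j(496, 536) + I(-387, -605) = (252/5 - ⅕*496) + (-605 - 1*(-387)) = (252/5 - 496/5) + (-605 + 387) = -244/5 - 218 = -1334/5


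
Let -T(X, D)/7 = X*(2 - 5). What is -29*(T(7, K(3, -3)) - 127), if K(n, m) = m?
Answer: -580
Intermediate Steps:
T(X, D) = 21*X (T(X, D) = -7*X*(2 - 5) = -7*X*(-3) = -(-21)*X = 21*X)
-29*(T(7, K(3, -3)) - 127) = -29*(21*7 - 127) = -29*(147 - 127) = -29*20 = -580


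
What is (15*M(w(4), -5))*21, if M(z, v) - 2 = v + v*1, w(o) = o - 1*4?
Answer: -2520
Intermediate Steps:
w(o) = -4 + o (w(o) = o - 4 = -4 + o)
M(z, v) = 2 + 2*v (M(z, v) = 2 + (v + v*1) = 2 + (v + v) = 2 + 2*v)
(15*M(w(4), -5))*21 = (15*(2 + 2*(-5)))*21 = (15*(2 - 10))*21 = (15*(-8))*21 = -120*21 = -2520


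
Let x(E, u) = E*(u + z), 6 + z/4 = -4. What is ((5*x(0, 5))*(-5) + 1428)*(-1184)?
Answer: -1690752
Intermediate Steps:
z = -40 (z = -24 + 4*(-4) = -24 - 16 = -40)
x(E, u) = E*(-40 + u) (x(E, u) = E*(u - 40) = E*(-40 + u))
((5*x(0, 5))*(-5) + 1428)*(-1184) = ((5*(0*(-40 + 5)))*(-5) + 1428)*(-1184) = ((5*(0*(-35)))*(-5) + 1428)*(-1184) = ((5*0)*(-5) + 1428)*(-1184) = (0*(-5) + 1428)*(-1184) = (0 + 1428)*(-1184) = 1428*(-1184) = -1690752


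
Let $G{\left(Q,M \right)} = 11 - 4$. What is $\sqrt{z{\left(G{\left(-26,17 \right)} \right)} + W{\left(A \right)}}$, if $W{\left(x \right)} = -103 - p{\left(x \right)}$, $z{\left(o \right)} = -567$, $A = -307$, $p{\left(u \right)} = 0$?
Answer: $i \sqrt{670} \approx 25.884 i$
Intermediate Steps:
$G{\left(Q,M \right)} = 7$ ($G{\left(Q,M \right)} = 11 - 4 = 7$)
$W{\left(x \right)} = -103$ ($W{\left(x \right)} = -103 - 0 = -103 + 0 = -103$)
$\sqrt{z{\left(G{\left(-26,17 \right)} \right)} + W{\left(A \right)}} = \sqrt{-567 - 103} = \sqrt{-670} = i \sqrt{670}$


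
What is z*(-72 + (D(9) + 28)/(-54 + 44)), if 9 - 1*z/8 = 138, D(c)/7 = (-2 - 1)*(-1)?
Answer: 396804/5 ≈ 79361.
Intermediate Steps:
D(c) = 21 (D(c) = 7*((-2 - 1)*(-1)) = 7*(-3*(-1)) = 7*3 = 21)
z = -1032 (z = 72 - 8*138 = 72 - 1104 = -1032)
z*(-72 + (D(9) + 28)/(-54 + 44)) = -1032*(-72 + (21 + 28)/(-54 + 44)) = -1032*(-72 + 49/(-10)) = -1032*(-72 + 49*(-1/10)) = -1032*(-72 - 49/10) = -1032*(-769/10) = 396804/5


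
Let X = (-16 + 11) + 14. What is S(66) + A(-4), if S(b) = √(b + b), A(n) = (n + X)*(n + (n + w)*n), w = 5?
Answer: -40 + 2*√33 ≈ -28.511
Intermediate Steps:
X = 9 (X = -5 + 14 = 9)
A(n) = (9 + n)*(n + n*(5 + n)) (A(n) = (n + 9)*(n + (n + 5)*n) = (9 + n)*(n + (5 + n)*n) = (9 + n)*(n + n*(5 + n)))
S(b) = √2*√b (S(b) = √(2*b) = √2*√b)
S(66) + A(-4) = √2*√66 - 4*(54 + (-4)² + 15*(-4)) = 2*√33 - 4*(54 + 16 - 60) = 2*√33 - 4*10 = 2*√33 - 40 = -40 + 2*√33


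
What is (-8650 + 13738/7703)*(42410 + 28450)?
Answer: -4720495642320/7703 ≈ -6.1281e+8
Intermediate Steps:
(-8650 + 13738/7703)*(42410 + 28450) = (-8650 + 13738*(1/7703))*70860 = (-8650 + 13738/7703)*70860 = -66617212/7703*70860 = -4720495642320/7703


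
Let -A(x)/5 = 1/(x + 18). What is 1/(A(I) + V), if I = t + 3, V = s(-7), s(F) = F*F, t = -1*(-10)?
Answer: 31/1514 ≈ 0.020476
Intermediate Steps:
t = 10
s(F) = F²
V = 49 (V = (-7)² = 49)
I = 13 (I = 10 + 3 = 13)
A(x) = -5/(18 + x) (A(x) = -5/(x + 18) = -5/(18 + x))
1/(A(I) + V) = 1/(-5/(18 + 13) + 49) = 1/(-5/31 + 49) = 1/(1514/31) = 31/1514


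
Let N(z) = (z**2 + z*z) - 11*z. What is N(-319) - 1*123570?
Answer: 83461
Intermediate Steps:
N(z) = -11*z + 2*z**2 (N(z) = (z**2 + z**2) - 11*z = 2*z**2 - 11*z = -11*z + 2*z**2)
N(-319) - 1*123570 = -319*(-11 + 2*(-319)) - 1*123570 = -319*(-11 - 638) - 123570 = -319*(-649) - 123570 = 207031 - 123570 = 83461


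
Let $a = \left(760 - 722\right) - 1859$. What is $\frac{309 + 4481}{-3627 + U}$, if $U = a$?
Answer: $- \frac{2395}{2724} \approx -0.87922$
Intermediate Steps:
$a = -1821$ ($a = \left(760 - 722\right) - 1859 = 38 - 1859 = -1821$)
$U = -1821$
$\frac{309 + 4481}{-3627 + U} = \frac{309 + 4481}{-3627 - 1821} = \frac{4790}{-5448} = 4790 \left(- \frac{1}{5448}\right) = - \frac{2395}{2724}$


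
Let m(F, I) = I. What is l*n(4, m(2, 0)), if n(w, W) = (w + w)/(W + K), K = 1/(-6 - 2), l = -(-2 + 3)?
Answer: 64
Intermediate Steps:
l = -1 (l = -1*1 = -1)
K = -⅛ (K = 1/(-8) = -⅛ ≈ -0.12500)
n(w, W) = 2*w/(-⅛ + W) (n(w, W) = (w + w)/(W - ⅛) = (2*w)/(-⅛ + W) = 2*w/(-⅛ + W))
l*n(4, m(2, 0)) = -16*4/(-1 + 8*0) = -16*4/(-1 + 0) = -16*4/(-1) = -16*4*(-1) = -1*(-64) = 64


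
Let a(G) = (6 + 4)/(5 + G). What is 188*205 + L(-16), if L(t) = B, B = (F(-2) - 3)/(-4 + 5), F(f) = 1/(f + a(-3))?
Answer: 115612/3 ≈ 38537.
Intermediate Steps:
a(G) = 10/(5 + G)
F(f) = 1/(5 + f) (F(f) = 1/(f + 10/(5 - 3)) = 1/(f + 10/2) = 1/(f + 10*(½)) = 1/(f + 5) = 1/(5 + f))
B = -8/3 (B = (1/(5 - 2) - 3)/(-4 + 5) = (1/3 - 3)/1 = (⅓ - 3)*1 = -8/3*1 = -8/3 ≈ -2.6667)
L(t) = -8/3
188*205 + L(-16) = 188*205 - 8/3 = 38540 - 8/3 = 115612/3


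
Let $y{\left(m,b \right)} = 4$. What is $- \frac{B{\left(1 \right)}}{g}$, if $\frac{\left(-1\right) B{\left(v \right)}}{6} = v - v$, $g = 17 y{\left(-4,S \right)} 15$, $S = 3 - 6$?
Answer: $0$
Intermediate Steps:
$S = -3$ ($S = 3 - 6 = -3$)
$g = 1020$ ($g = 17 \cdot 4 \cdot 15 = 68 \cdot 15 = 1020$)
$B{\left(v \right)} = 0$ ($B{\left(v \right)} = - 6 \left(v - v\right) = \left(-6\right) 0 = 0$)
$- \frac{B{\left(1 \right)}}{g} = - \frac{0}{1020} = \left(-1\right) 0 = 0$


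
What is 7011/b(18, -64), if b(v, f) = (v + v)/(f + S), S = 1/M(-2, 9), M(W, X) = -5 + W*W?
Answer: -50635/4 ≈ -12659.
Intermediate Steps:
M(W, X) = -5 + W²
S = -1 (S = 1/(-5 + (-2)²) = 1/(-5 + 4) = 1/(-1) = -1)
b(v, f) = 2*v/(-1 + f) (b(v, f) = (v + v)/(f - 1) = (2*v)/(-1 + f) = 2*v/(-1 + f))
7011/b(18, -64) = 7011/((2*18/(-1 - 64))) = 7011/((2*18/(-65))) = 7011/((2*18*(-1/65))) = 7011/(-36/65) = 7011*(-65/36) = -50635/4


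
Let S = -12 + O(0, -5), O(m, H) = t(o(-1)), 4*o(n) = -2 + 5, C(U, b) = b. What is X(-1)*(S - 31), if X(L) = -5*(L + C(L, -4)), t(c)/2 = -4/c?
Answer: -4025/3 ≈ -1341.7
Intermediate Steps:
o(n) = 3/4 (o(n) = (-2 + 5)/4 = (1/4)*3 = 3/4)
t(c) = -8/c (t(c) = 2*(-4/c) = -8/c)
X(L) = 20 - 5*L (X(L) = -5*(L - 4) = -5*(-4 + L) = 20 - 5*L)
O(m, H) = -32/3 (O(m, H) = -8/3/4 = -8*4/3 = -32/3)
S = -68/3 (S = -12 - 32/3 = -68/3 ≈ -22.667)
X(-1)*(S - 31) = (20 - 5*(-1))*(-68/3 - 31) = (20 + 5)*(-161/3) = 25*(-161/3) = -4025/3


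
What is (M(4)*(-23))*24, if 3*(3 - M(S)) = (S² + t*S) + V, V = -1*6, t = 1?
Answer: 920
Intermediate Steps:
V = -6
M(S) = 5 - S/3 - S²/3 (M(S) = 3 - ((S² + 1*S) - 6)/3 = 3 - ((S² + S) - 6)/3 = 3 - ((S + S²) - 6)/3 = 3 - (-6 + S + S²)/3 = 3 + (2 - S/3 - S²/3) = 5 - S/3 - S²/3)
(M(4)*(-23))*24 = ((5 - ⅓*4 - ⅓*4²)*(-23))*24 = ((5 - 4/3 - ⅓*16)*(-23))*24 = ((5 - 4/3 - 16/3)*(-23))*24 = -5/3*(-23)*24 = (115/3)*24 = 920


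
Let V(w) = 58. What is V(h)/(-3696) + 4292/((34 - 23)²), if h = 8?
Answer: 720737/20328 ≈ 35.455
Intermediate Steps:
V(h)/(-3696) + 4292/((34 - 23)²) = 58/(-3696) + 4292/((34 - 23)²) = 58*(-1/3696) + 4292/(11²) = -29/1848 + 4292/121 = 720737/20328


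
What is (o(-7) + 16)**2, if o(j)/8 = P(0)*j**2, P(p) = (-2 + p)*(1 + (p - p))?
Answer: 589824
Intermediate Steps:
P(p) = -2 + p (P(p) = (-2 + p)*(1 + 0) = (-2 + p)*1 = -2 + p)
o(j) = -16*j**2 (o(j) = 8*((-2 + 0)*j**2) = 8*(-2*j**2) = -16*j**2)
(o(-7) + 16)**2 = (-16*(-7)**2 + 16)**2 = (-16*49 + 16)**2 = (-784 + 16)**2 = (-768)**2 = 589824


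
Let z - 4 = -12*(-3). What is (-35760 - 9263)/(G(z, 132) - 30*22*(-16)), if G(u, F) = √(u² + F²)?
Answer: -29715180/6968411 + 45023*√1189/27873644 ≈ -4.2086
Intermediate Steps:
z = 40 (z = 4 - 12*(-3) = 4 + 36 = 40)
G(u, F) = √(F² + u²)
(-35760 - 9263)/(G(z, 132) - 30*22*(-16)) = (-35760 - 9263)/(√(132² + 40²) - 30*22*(-16)) = -45023/(√(17424 + 1600) - 660*(-16)) = -45023/(√19024 + 10560) = -45023/(4*√1189 + 10560) = -45023/(10560 + 4*√1189)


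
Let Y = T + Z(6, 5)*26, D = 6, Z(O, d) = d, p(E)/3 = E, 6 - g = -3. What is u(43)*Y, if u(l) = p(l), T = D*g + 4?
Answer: 24252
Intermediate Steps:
g = 9 (g = 6 - 1*(-3) = 6 + 3 = 9)
p(E) = 3*E
T = 58 (T = 6*9 + 4 = 54 + 4 = 58)
Y = 188 (Y = 58 + 5*26 = 58 + 130 = 188)
u(l) = 3*l
u(43)*Y = (3*43)*188 = 129*188 = 24252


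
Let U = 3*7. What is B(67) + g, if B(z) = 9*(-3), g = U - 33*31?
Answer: -1029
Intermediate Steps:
U = 21
g = -1002 (g = 21 - 33*31 = 21 - 1023 = -1002)
B(z) = -27
B(67) + g = -27 - 1002 = -1029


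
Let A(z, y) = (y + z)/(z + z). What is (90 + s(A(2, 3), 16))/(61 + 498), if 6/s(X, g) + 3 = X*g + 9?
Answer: 1173/7267 ≈ 0.16141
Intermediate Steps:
A(z, y) = (y + z)/(2*z) (A(z, y) = (y + z)/((2*z)) = (y + z)*(1/(2*z)) = (y + z)/(2*z))
s(X, g) = 6/(6 + X*g) (s(X, g) = 6/(-3 + (X*g + 9)) = 6/(-3 + (9 + X*g)) = 6/(6 + X*g))
(90 + s(A(2, 3), 16))/(61 + 498) = (90 + 6/(6 + ((1/2)*(3 + 2)/2)*16))/(61 + 498) = (90 + 6/(6 + ((1/2)*(1/2)*5)*16))/559 = (90 + 6/(6 + (5/4)*16))*(1/559) = (90 + 6/(6 + 20))*(1/559) = (90 + 6/26)*(1/559) = (90 + 6*(1/26))*(1/559) = (90 + 3/13)*(1/559) = (1173/13)*(1/559) = 1173/7267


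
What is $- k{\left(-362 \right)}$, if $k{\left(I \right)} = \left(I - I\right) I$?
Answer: $0$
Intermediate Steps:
$k{\left(I \right)} = 0$ ($k{\left(I \right)} = 0 I = 0$)
$- k{\left(-362 \right)} = \left(-1\right) 0 = 0$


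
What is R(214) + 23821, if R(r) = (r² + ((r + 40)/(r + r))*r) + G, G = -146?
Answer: 69598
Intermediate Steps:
R(r) = -126 + r² + r/2 (R(r) = (r² + ((r + 40)/(r + r))*r) - 146 = (r² + ((40 + r)/((2*r)))*r) - 146 = (r² + ((40 + r)*(1/(2*r)))*r) - 146 = (r² + ((40 + r)/(2*r))*r) - 146 = (r² + (20 + r/2)) - 146 = (20 + r² + r/2) - 146 = -126 + r² + r/2)
R(214) + 23821 = (-126 + 214² + (½)*214) + 23821 = (-126 + 45796 + 107) + 23821 = 45777 + 23821 = 69598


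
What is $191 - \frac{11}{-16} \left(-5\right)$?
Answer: $- \frac{10505}{16} \approx -656.56$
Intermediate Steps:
$191 - \frac{11}{-16} \left(-5\right) = 191 \left(-11\right) \left(- \frac{1}{16}\right) \left(-5\right) = 191 \cdot \frac{11}{16} \left(-5\right) = 191 \left(- \frac{55}{16}\right) = - \frac{10505}{16}$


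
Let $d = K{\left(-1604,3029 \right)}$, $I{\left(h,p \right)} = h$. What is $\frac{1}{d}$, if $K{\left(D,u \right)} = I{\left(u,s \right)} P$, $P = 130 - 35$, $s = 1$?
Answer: $\frac{1}{287755} \approx 3.4752 \cdot 10^{-6}$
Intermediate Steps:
$P = 95$ ($P = 130 - 35 = 95$)
$K{\left(D,u \right)} = 95 u$ ($K{\left(D,u \right)} = u 95 = 95 u$)
$d = 287755$ ($d = 95 \cdot 3029 = 287755$)
$\frac{1}{d} = \frac{1}{287755}$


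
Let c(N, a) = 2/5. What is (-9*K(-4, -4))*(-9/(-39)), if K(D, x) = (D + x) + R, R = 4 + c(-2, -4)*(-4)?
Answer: 756/65 ≈ 11.631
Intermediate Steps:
c(N, a) = ⅖ (c(N, a) = 2*(⅕) = ⅖)
R = 12/5 (R = 4 + (⅖)*(-4) = 4 - 8/5 = 12/5 ≈ 2.4000)
K(D, x) = 12/5 + D + x (K(D, x) = (D + x) + 12/5 = 12/5 + D + x)
(-9*K(-4, -4))*(-9/(-39)) = (-9*(12/5 - 4 - 4))*(-9/(-39)) = (-9*(-28/5))*(-9*(-1/39)) = (252/5)*(3/13) = 756/65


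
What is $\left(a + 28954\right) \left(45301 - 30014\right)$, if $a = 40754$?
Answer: $1065626196$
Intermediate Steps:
$\left(a + 28954\right) \left(45301 - 30014\right) = \left(40754 + 28954\right) \left(45301 - 30014\right) = 69708 \cdot 15287 = 1065626196$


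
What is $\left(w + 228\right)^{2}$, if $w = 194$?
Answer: $178084$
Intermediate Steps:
$\left(w + 228\right)^{2} = \left(194 + 228\right)^{2} = 422^{2} = 178084$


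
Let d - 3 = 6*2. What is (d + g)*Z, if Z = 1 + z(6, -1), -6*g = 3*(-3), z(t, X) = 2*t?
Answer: 429/2 ≈ 214.50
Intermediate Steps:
g = 3/2 (g = -(-3)/2 = -1/6*(-9) = 3/2 ≈ 1.5000)
Z = 13 (Z = 1 + 2*6 = 1 + 12 = 13)
d = 15 (d = 3 + 6*2 = 3 + 12 = 15)
(d + g)*Z = (15 + 3/2)*13 = (33/2)*13 = 429/2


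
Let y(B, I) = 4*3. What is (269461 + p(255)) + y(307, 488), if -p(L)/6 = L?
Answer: 267943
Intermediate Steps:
y(B, I) = 12
p(L) = -6*L
(269461 + p(255)) + y(307, 488) = (269461 - 6*255) + 12 = (269461 - 1530) + 12 = 267931 + 12 = 267943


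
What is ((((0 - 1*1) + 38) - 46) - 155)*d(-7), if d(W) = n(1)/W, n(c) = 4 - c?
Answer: 492/7 ≈ 70.286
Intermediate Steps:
d(W) = 3/W (d(W) = (4 - 1*1)/W = (4 - 1)/W = 3/W)
((((0 - 1*1) + 38) - 46) - 155)*d(-7) = ((((0 - 1*1) + 38) - 46) - 155)*(3/(-7)) = ((((0 - 1) + 38) - 46) - 155)*(3*(-⅐)) = (((-1 + 38) - 46) - 155)*(-3/7) = ((37 - 46) - 155)*(-3/7) = (-9 - 155)*(-3/7) = -164*(-3/7) = 492/7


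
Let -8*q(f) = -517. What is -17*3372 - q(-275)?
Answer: -459109/8 ≈ -57389.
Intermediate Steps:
q(f) = 517/8 (q(f) = -⅛*(-517) = 517/8)
-17*3372 - q(-275) = -17*3372 - 1*517/8 = -57324 - 517/8 = -459109/8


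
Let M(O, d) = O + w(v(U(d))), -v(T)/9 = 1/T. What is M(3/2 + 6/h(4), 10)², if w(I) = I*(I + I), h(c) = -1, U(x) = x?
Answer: 5184/625 ≈ 8.2944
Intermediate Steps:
v(T) = -9/T
w(I) = 2*I² (w(I) = I*(2*I) = 2*I²)
M(O, d) = O + 162/d² (M(O, d) = O + 2*(-9/d)² = O + 2*(81/d²) = O + 162/d²)
M(3/2 + 6/h(4), 10)² = ((3/2 + 6/(-1)) + 162/10²)² = ((3*(½) + 6*(-1)) + 162*(1/100))² = ((3/2 - 6) + 81/50)² = (-9/2 + 81/50)² = (-72/25)² = 5184/625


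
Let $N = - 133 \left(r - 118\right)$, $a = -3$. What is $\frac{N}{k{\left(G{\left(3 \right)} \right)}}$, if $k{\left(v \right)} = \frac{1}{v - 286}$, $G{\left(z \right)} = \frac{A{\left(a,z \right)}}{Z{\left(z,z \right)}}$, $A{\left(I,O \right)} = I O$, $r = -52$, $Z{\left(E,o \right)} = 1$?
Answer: $-6669950$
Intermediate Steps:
$G{\left(z \right)} = - 3 z$ ($G{\left(z \right)} = \frac{\left(-3\right) z}{1} = - 3 z 1 = - 3 z$)
$N = 22610$ ($N = - 133 \left(-52 - 118\right) = \left(-133\right) \left(-170\right) = 22610$)
$k{\left(v \right)} = \frac{1}{-286 + v}$
$\frac{N}{k{\left(G{\left(3 \right)} \right)}} = \frac{22610}{\frac{1}{-286 - 9}} = \frac{22610}{\frac{1}{-295}} = \frac{22610}{- \frac{1}{295}} = 22610 \left(-295\right) = -6669950$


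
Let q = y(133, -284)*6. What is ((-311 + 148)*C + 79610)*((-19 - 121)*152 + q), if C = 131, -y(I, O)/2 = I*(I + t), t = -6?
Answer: -13047936804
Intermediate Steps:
y(I, O) = -2*I*(-6 + I) (y(I, O) = -2*I*(I - 6) = -2*I*(-6 + I))
q = -202692 (q = (2*133*(6 - 1*133))*6 = (2*133*(6 - 133))*6 = (2*133*(-127))*6 = -33782*6 = -202692)
((-311 + 148)*C + 79610)*((-19 - 121)*152 + q) = ((-311 + 148)*131 + 79610)*((-19 - 121)*152 - 202692) = (-163*131 + 79610)*(-140*152 - 202692) = (-21353 + 79610)*(-21280 - 202692) = 58257*(-223972) = -13047936804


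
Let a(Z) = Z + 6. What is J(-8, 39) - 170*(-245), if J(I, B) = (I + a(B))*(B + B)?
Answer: 44536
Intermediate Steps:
a(Z) = 6 + Z
J(I, B) = 2*B*(6 + B + I) (J(I, B) = (I + (6 + B))*(B + B) = (6 + B + I)*(2*B) = 2*B*(6 + B + I))
J(-8, 39) - 170*(-245) = 2*39*(6 + 39 - 8) - 170*(-245) = 2*39*37 + 41650 = 2886 + 41650 = 44536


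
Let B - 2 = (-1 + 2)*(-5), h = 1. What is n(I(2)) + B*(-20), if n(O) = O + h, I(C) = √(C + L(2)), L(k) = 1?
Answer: 61 + √3 ≈ 62.732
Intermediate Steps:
B = -3 (B = 2 + (-1 + 2)*(-5) = 2 + 1*(-5) = 2 - 5 = -3)
I(C) = √(1 + C) (I(C) = √(C + 1) = √(1 + C))
n(O) = 1 + O (n(O) = O + 1 = 1 + O)
n(I(2)) + B*(-20) = (1 + √(1 + 2)) - 3*(-20) = (1 + √3) + 60 = 61 + √3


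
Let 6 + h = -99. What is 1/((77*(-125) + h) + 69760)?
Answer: 1/60030 ≈ 1.6658e-5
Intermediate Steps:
h = -105 (h = -6 - 99 = -105)
1/((77*(-125) + h) + 69760) = 1/((77*(-125) - 105) + 69760) = 1/((-9625 - 105) + 69760) = 1/(-9730 + 69760) = 1/60030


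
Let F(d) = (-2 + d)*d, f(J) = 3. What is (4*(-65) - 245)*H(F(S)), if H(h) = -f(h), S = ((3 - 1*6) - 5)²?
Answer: 1515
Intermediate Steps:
S = 64 (S = ((3 - 6) - 5)² = (-3 - 5)² = (-8)² = 64)
F(d) = d*(-2 + d)
H(h) = -3 (H(h) = -1*3 = -3)
(4*(-65) - 245)*H(F(S)) = (4*(-65) - 245)*(-3) = (-260 - 245)*(-3) = -505*(-3) = 1515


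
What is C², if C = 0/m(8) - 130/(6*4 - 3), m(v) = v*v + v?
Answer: 16900/441 ≈ 38.322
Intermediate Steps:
m(v) = v + v² (m(v) = v² + v = v + v²)
C = -130/21 (C = 0/((8*(1 + 8))) - 130/(6*4 - 3) = 0/((8*9)) - 130/(24 - 3) = 0/72 - 130/21 = 0*(1/72) - 130*1/21 = 0 - 130/21 = -130/21 ≈ -6.1905)
C² = (-130/21)² = 16900/441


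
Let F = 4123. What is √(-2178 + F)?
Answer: √1945 ≈ 44.102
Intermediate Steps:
√(-2178 + F) = √(-2178 + 4123) = √1945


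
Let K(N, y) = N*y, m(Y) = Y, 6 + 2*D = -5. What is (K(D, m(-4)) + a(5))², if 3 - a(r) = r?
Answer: 400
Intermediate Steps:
D = -11/2 (D = -3 + (½)*(-5) = -3 - 5/2 = -11/2 ≈ -5.5000)
a(r) = 3 - r
(K(D, m(-4)) + a(5))² = (-11/2*(-4) + (3 - 1*5))² = (22 + (3 - 5))² = (22 - 2)² = 20² = 400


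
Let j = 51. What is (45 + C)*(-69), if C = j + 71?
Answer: -11523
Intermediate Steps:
C = 122 (C = 51 + 71 = 122)
(45 + C)*(-69) = (45 + 122)*(-69) = 167*(-69) = -11523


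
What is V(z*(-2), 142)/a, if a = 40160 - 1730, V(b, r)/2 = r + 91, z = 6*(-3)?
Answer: 233/19215 ≈ 0.012126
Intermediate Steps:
z = -18
V(b, r) = 182 + 2*r (V(b, r) = 2*(r + 91) = 2*(91 + r) = 182 + 2*r)
a = 38430
V(z*(-2), 142)/a = (182 + 2*142)/38430 = (182 + 284)*(1/38430) = 466*(1/38430) = 233/19215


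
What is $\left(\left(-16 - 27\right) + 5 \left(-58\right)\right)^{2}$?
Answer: $110889$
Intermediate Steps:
$\left(\left(-16 - 27\right) + 5 \left(-58\right)\right)^{2} = \left(-43 - 290\right)^{2} = \left(-333\right)^{2} = 110889$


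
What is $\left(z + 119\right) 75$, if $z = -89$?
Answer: $2250$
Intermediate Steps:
$\left(z + 119\right) 75 = \left(-89 + 119\right) 75 = 30 \cdot 75 = 2250$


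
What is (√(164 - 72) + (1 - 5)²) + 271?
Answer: 287 + 2*√23 ≈ 296.59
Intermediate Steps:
(√(164 - 72) + (1 - 5)²) + 271 = (√92 + (-4)²) + 271 = (2*√23 + 16) + 271 = (16 + 2*√23) + 271 = 287 + 2*√23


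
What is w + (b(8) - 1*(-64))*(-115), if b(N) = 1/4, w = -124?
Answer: -30051/4 ≈ -7512.8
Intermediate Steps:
b(N) = 1/4
w + (b(8) - 1*(-64))*(-115) = -124 + (1/4 - 1*(-64))*(-115) = -124 + (1/4 + 64)*(-115) = -124 + (257/4)*(-115) = -124 - 29555/4 = -30051/4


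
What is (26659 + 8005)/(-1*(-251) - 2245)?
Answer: -17332/997 ≈ -17.384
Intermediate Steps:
(26659 + 8005)/(-1*(-251) - 2245) = 34664/(251 - 2245) = 34664/(-1994) = 34664*(-1/1994) = -17332/997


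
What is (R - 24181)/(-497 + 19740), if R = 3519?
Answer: -20662/19243 ≈ -1.0737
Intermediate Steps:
(R - 24181)/(-497 + 19740) = (3519 - 24181)/(-497 + 19740) = -20662/19243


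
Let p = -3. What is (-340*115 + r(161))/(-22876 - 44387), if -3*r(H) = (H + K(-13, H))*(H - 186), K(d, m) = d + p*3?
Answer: 113825/201789 ≈ 0.56408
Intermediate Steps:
K(d, m) = -9 + d (K(d, m) = d - 3*3 = d - 9 = -9 + d)
r(H) = -(-186 + H)*(-22 + H)/3 (r(H) = -(H + (-9 - 13))*(H - 186)/3 = -(H - 22)*(-186 + H)/3 = -(-22 + H)*(-186 + H)/3 = -(-186 + H)*(-22 + H)/3)
(-340*115 + r(161))/(-22876 - 44387) = (-340*115 + (-1364 - 1/3*161**2 + (208/3)*161))/(-22876 - 44387) = (-39100 + (-1364 - 1/3*25921 + 33488/3))/(-67263) = (-39100 + (-1364 - 25921/3 + 33488/3))*(-1/67263) = (-39100 + 3475/3)*(-1/67263) = -113825/3*(-1/67263) = 113825/201789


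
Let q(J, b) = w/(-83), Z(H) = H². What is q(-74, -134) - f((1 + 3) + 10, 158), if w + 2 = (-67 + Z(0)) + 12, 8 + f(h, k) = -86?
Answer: 7859/83 ≈ 94.687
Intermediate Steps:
f(h, k) = -94 (f(h, k) = -8 - 86 = -94)
w = -57 (w = -2 + ((-67 + 0²) + 12) = -2 + ((-67 + 0) + 12) = -2 + (-67 + 12) = -2 - 55 = -57)
q(J, b) = 57/83 (q(J, b) = -57/(-83) = -57*(-1/83) = 57/83)
q(-74, -134) - f((1 + 3) + 10, 158) = 57/83 - 1*(-94) = 57/83 + 94 = 7859/83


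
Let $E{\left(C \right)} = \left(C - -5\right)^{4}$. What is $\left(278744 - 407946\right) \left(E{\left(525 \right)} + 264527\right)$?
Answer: $-10194693439037454$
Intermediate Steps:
$E{\left(C \right)} = \left(5 + C\right)^{4}$ ($E{\left(C \right)} = \left(C + 5\right)^{4} = \left(5 + C\right)^{4}$)
$\left(278744 - 407946\right) \left(E{\left(525 \right)} + 264527\right) = \left(278744 - 407946\right) \left(\left(5 + 525\right)^{4} + 264527\right) = \left(278744 - 407946\right) \left(530^{4} + 264527\right) = - 129202 \left(78904810000 + 264527\right) = \left(-129202\right) 78905074527 = -10194693439037454$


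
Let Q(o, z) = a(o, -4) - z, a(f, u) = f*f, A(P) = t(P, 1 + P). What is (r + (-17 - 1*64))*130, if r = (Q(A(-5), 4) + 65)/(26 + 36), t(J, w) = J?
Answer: -320840/31 ≈ -10350.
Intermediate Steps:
A(P) = P
a(f, u) = f**2
Q(o, z) = o**2 - z
r = 43/31 (r = (((-5)**2 - 1*4) + 65)/(26 + 36) = ((25 - 4) + 65)/62 = (21 + 65)*(1/62) = 86*(1/62) = 43/31 ≈ 1.3871)
(r + (-17 - 1*64))*130 = (43/31 + (-17 - 1*64))*130 = (43/31 + (-17 - 64))*130 = (43/31 - 81)*130 = -2468/31*130 = -320840/31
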